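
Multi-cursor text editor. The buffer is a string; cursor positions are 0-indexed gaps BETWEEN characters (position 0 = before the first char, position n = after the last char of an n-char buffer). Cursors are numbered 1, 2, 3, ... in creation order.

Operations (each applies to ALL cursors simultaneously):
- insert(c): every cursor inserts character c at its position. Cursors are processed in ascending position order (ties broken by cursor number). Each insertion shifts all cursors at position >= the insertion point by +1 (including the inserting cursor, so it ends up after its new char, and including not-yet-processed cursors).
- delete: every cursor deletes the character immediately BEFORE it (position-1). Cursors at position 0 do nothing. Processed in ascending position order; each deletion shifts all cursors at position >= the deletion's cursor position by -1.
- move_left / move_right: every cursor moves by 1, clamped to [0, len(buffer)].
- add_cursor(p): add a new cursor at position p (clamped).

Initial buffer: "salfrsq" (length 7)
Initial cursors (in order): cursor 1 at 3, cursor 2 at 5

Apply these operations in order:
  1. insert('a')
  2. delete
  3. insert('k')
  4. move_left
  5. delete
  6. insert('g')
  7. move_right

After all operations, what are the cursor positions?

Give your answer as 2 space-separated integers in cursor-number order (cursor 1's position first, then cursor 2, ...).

After op 1 (insert('a')): buffer="salafrasq" (len 9), cursors c1@4 c2@7, authorship ...1..2..
After op 2 (delete): buffer="salfrsq" (len 7), cursors c1@3 c2@5, authorship .......
After op 3 (insert('k')): buffer="salkfrksq" (len 9), cursors c1@4 c2@7, authorship ...1..2..
After op 4 (move_left): buffer="salkfrksq" (len 9), cursors c1@3 c2@6, authorship ...1..2..
After op 5 (delete): buffer="sakfksq" (len 7), cursors c1@2 c2@4, authorship ..1.2..
After op 6 (insert('g')): buffer="sagkfgksq" (len 9), cursors c1@3 c2@6, authorship ..11.22..
After op 7 (move_right): buffer="sagkfgksq" (len 9), cursors c1@4 c2@7, authorship ..11.22..

Answer: 4 7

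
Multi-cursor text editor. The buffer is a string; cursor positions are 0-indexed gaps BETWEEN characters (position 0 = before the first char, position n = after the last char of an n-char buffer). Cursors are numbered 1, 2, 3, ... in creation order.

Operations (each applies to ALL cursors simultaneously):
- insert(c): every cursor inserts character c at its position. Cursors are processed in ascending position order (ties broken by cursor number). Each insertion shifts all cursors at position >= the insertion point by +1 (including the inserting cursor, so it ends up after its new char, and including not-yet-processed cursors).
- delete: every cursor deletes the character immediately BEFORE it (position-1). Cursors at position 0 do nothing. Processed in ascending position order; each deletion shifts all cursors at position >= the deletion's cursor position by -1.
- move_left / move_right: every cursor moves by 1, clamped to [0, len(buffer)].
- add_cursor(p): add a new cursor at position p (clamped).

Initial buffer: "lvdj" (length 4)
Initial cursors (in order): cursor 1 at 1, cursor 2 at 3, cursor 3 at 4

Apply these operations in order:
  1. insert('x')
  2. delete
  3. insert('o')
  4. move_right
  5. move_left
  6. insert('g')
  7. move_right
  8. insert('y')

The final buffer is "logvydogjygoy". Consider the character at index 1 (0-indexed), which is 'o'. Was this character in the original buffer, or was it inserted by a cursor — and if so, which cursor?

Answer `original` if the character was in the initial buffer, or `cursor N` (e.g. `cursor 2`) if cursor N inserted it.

After op 1 (insert('x')): buffer="lxvdxjx" (len 7), cursors c1@2 c2@5 c3@7, authorship .1..2.3
After op 2 (delete): buffer="lvdj" (len 4), cursors c1@1 c2@3 c3@4, authorship ....
After op 3 (insert('o')): buffer="lovdojo" (len 7), cursors c1@2 c2@5 c3@7, authorship .1..2.3
After op 4 (move_right): buffer="lovdojo" (len 7), cursors c1@3 c2@6 c3@7, authorship .1..2.3
After op 5 (move_left): buffer="lovdojo" (len 7), cursors c1@2 c2@5 c3@6, authorship .1..2.3
After op 6 (insert('g')): buffer="logvdogjgo" (len 10), cursors c1@3 c2@7 c3@9, authorship .11..22.33
After op 7 (move_right): buffer="logvdogjgo" (len 10), cursors c1@4 c2@8 c3@10, authorship .11..22.33
After op 8 (insert('y')): buffer="logvydogjygoy" (len 13), cursors c1@5 c2@10 c3@13, authorship .11.1.22.2333
Authorship (.=original, N=cursor N): . 1 1 . 1 . 2 2 . 2 3 3 3
Index 1: author = 1

Answer: cursor 1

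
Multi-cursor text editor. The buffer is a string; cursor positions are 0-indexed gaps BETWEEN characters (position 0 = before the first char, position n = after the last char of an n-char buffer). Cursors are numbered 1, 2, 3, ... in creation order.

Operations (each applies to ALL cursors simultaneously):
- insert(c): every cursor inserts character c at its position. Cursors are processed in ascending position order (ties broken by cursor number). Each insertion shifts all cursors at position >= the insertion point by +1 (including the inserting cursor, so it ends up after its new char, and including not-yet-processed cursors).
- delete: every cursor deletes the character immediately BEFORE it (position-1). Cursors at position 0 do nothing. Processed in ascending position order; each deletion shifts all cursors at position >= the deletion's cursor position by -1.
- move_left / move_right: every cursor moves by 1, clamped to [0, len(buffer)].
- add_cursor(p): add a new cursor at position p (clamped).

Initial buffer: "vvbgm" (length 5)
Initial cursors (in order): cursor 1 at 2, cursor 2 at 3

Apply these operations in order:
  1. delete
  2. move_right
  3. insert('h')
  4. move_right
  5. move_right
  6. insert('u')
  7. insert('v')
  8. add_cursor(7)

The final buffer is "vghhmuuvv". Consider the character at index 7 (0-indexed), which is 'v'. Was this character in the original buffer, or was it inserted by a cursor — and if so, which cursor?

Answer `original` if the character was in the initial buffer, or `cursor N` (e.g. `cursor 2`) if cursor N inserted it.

Answer: cursor 1

Derivation:
After op 1 (delete): buffer="vgm" (len 3), cursors c1@1 c2@1, authorship ...
After op 2 (move_right): buffer="vgm" (len 3), cursors c1@2 c2@2, authorship ...
After op 3 (insert('h')): buffer="vghhm" (len 5), cursors c1@4 c2@4, authorship ..12.
After op 4 (move_right): buffer="vghhm" (len 5), cursors c1@5 c2@5, authorship ..12.
After op 5 (move_right): buffer="vghhm" (len 5), cursors c1@5 c2@5, authorship ..12.
After op 6 (insert('u')): buffer="vghhmuu" (len 7), cursors c1@7 c2@7, authorship ..12.12
After op 7 (insert('v')): buffer="vghhmuuvv" (len 9), cursors c1@9 c2@9, authorship ..12.1212
After op 8 (add_cursor(7)): buffer="vghhmuuvv" (len 9), cursors c3@7 c1@9 c2@9, authorship ..12.1212
Authorship (.=original, N=cursor N): . . 1 2 . 1 2 1 2
Index 7: author = 1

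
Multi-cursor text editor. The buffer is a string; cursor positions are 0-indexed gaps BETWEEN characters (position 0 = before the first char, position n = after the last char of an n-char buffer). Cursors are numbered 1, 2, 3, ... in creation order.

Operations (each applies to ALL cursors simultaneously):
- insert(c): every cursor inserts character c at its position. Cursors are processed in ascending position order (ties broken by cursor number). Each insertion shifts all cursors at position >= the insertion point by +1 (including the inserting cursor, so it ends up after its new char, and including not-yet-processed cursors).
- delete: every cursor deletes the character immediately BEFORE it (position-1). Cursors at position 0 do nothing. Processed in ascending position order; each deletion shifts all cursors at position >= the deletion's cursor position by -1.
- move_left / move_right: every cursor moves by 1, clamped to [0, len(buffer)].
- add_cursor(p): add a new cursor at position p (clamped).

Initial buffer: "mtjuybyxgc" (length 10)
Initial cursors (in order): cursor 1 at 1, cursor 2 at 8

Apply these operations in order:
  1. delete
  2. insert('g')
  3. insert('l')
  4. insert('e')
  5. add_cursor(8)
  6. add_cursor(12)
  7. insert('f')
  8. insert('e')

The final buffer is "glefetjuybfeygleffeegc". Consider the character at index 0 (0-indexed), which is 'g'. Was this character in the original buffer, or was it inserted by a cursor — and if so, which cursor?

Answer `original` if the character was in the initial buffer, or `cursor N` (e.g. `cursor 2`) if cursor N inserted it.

After op 1 (delete): buffer="tjuybygc" (len 8), cursors c1@0 c2@6, authorship ........
After op 2 (insert('g')): buffer="gtjuybyggc" (len 10), cursors c1@1 c2@8, authorship 1......2..
After op 3 (insert('l')): buffer="gltjuybyglgc" (len 12), cursors c1@2 c2@10, authorship 11......22..
After op 4 (insert('e')): buffer="gletjuybyglegc" (len 14), cursors c1@3 c2@12, authorship 111......222..
After op 5 (add_cursor(8)): buffer="gletjuybyglegc" (len 14), cursors c1@3 c3@8 c2@12, authorship 111......222..
After op 6 (add_cursor(12)): buffer="gletjuybyglegc" (len 14), cursors c1@3 c3@8 c2@12 c4@12, authorship 111......222..
After op 7 (insert('f')): buffer="gleftjuybfygleffgc" (len 18), cursors c1@4 c3@10 c2@16 c4@16, authorship 1111.....3.22224..
After op 8 (insert('e')): buffer="glefetjuybfeygleffeegc" (len 22), cursors c1@5 c3@12 c2@20 c4@20, authorship 11111.....33.2222424..
Authorship (.=original, N=cursor N): 1 1 1 1 1 . . . . . 3 3 . 2 2 2 2 4 2 4 . .
Index 0: author = 1

Answer: cursor 1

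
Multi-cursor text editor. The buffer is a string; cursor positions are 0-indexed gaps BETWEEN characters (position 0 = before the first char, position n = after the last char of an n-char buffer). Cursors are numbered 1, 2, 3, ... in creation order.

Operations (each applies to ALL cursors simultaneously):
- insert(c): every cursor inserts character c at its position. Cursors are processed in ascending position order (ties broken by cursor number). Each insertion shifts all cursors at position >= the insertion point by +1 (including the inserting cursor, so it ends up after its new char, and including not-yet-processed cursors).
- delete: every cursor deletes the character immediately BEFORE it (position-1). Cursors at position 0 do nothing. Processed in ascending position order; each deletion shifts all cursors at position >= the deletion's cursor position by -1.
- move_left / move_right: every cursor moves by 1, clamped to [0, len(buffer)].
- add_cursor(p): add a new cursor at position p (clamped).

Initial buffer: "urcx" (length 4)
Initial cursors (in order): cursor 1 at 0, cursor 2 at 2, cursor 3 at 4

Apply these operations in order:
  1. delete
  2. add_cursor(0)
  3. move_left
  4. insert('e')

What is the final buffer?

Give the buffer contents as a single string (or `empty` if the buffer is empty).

Answer: eeeuec

Derivation:
After op 1 (delete): buffer="uc" (len 2), cursors c1@0 c2@1 c3@2, authorship ..
After op 2 (add_cursor(0)): buffer="uc" (len 2), cursors c1@0 c4@0 c2@1 c3@2, authorship ..
After op 3 (move_left): buffer="uc" (len 2), cursors c1@0 c2@0 c4@0 c3@1, authorship ..
After op 4 (insert('e')): buffer="eeeuec" (len 6), cursors c1@3 c2@3 c4@3 c3@5, authorship 124.3.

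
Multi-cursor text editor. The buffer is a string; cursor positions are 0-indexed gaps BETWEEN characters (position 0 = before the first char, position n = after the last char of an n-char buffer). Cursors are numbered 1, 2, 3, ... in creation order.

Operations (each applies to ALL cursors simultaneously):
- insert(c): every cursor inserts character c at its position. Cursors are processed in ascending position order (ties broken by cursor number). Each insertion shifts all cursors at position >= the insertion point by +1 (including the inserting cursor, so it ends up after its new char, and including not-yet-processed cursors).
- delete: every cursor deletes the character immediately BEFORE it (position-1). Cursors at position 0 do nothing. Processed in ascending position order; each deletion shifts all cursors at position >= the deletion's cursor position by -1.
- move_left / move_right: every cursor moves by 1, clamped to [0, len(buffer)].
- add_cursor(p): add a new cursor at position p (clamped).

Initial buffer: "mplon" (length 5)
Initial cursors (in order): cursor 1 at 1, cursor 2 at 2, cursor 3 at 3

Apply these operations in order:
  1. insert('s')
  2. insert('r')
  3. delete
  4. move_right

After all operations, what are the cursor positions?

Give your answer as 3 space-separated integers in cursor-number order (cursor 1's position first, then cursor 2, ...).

Answer: 3 5 7

Derivation:
After op 1 (insert('s')): buffer="mspslson" (len 8), cursors c1@2 c2@4 c3@6, authorship .1.2.3..
After op 2 (insert('r')): buffer="msrpsrlsron" (len 11), cursors c1@3 c2@6 c3@9, authorship .11.22.33..
After op 3 (delete): buffer="mspslson" (len 8), cursors c1@2 c2@4 c3@6, authorship .1.2.3..
After op 4 (move_right): buffer="mspslson" (len 8), cursors c1@3 c2@5 c3@7, authorship .1.2.3..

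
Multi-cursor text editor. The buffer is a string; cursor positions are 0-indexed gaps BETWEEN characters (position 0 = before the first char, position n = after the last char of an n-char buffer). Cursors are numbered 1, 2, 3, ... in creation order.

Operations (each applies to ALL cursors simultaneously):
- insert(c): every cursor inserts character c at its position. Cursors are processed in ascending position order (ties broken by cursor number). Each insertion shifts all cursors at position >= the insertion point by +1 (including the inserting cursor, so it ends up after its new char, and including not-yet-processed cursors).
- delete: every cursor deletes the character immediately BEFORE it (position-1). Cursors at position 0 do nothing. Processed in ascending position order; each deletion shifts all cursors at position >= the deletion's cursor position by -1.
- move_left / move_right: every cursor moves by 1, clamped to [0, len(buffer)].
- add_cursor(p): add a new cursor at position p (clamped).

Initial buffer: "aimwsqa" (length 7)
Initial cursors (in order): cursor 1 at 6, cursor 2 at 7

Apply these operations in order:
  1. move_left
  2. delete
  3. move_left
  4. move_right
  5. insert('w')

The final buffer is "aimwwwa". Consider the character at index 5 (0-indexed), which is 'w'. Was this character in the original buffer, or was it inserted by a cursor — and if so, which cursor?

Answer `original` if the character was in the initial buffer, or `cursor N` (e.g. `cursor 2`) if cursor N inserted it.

After op 1 (move_left): buffer="aimwsqa" (len 7), cursors c1@5 c2@6, authorship .......
After op 2 (delete): buffer="aimwa" (len 5), cursors c1@4 c2@4, authorship .....
After op 3 (move_left): buffer="aimwa" (len 5), cursors c1@3 c2@3, authorship .....
After op 4 (move_right): buffer="aimwa" (len 5), cursors c1@4 c2@4, authorship .....
After op 5 (insert('w')): buffer="aimwwwa" (len 7), cursors c1@6 c2@6, authorship ....12.
Authorship (.=original, N=cursor N): . . . . 1 2 .
Index 5: author = 2

Answer: cursor 2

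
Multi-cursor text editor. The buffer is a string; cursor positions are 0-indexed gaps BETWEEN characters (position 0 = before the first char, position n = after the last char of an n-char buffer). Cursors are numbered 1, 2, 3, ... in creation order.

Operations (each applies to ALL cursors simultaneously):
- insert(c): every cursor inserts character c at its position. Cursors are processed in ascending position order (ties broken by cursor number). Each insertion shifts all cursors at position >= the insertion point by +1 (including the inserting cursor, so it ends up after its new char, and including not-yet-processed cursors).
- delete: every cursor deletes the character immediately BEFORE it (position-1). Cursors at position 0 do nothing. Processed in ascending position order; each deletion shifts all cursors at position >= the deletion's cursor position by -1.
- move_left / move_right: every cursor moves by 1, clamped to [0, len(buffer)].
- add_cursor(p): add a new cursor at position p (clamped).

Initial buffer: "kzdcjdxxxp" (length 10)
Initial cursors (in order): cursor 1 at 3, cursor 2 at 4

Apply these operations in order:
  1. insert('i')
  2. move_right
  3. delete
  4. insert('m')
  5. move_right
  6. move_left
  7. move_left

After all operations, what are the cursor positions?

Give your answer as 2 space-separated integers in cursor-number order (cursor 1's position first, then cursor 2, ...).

After op 1 (insert('i')): buffer="kzdicijdxxxp" (len 12), cursors c1@4 c2@6, authorship ...1.2......
After op 2 (move_right): buffer="kzdicijdxxxp" (len 12), cursors c1@5 c2@7, authorship ...1.2......
After op 3 (delete): buffer="kzdiidxxxp" (len 10), cursors c1@4 c2@5, authorship ...12.....
After op 4 (insert('m')): buffer="kzdimimdxxxp" (len 12), cursors c1@5 c2@7, authorship ...1122.....
After op 5 (move_right): buffer="kzdimimdxxxp" (len 12), cursors c1@6 c2@8, authorship ...1122.....
After op 6 (move_left): buffer="kzdimimdxxxp" (len 12), cursors c1@5 c2@7, authorship ...1122.....
After op 7 (move_left): buffer="kzdimimdxxxp" (len 12), cursors c1@4 c2@6, authorship ...1122.....

Answer: 4 6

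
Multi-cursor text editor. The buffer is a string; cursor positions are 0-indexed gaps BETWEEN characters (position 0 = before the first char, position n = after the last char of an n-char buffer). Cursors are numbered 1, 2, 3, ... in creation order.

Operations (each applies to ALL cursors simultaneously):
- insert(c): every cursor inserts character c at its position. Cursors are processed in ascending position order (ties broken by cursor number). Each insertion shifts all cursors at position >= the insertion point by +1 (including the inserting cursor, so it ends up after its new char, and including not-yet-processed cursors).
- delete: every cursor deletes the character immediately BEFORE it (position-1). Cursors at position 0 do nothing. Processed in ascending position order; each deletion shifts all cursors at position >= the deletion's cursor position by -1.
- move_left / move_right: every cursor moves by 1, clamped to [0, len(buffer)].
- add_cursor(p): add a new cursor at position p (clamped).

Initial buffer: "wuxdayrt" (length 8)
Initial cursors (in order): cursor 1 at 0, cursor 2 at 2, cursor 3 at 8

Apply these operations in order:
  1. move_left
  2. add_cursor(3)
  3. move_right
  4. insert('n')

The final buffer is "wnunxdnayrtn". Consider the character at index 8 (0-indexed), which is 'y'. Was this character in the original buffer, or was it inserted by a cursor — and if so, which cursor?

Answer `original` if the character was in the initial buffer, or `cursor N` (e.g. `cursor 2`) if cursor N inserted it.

Answer: original

Derivation:
After op 1 (move_left): buffer="wuxdayrt" (len 8), cursors c1@0 c2@1 c3@7, authorship ........
After op 2 (add_cursor(3)): buffer="wuxdayrt" (len 8), cursors c1@0 c2@1 c4@3 c3@7, authorship ........
After op 3 (move_right): buffer="wuxdayrt" (len 8), cursors c1@1 c2@2 c4@4 c3@8, authorship ........
After op 4 (insert('n')): buffer="wnunxdnayrtn" (len 12), cursors c1@2 c2@4 c4@7 c3@12, authorship .1.2..4....3
Authorship (.=original, N=cursor N): . 1 . 2 . . 4 . . . . 3
Index 8: author = original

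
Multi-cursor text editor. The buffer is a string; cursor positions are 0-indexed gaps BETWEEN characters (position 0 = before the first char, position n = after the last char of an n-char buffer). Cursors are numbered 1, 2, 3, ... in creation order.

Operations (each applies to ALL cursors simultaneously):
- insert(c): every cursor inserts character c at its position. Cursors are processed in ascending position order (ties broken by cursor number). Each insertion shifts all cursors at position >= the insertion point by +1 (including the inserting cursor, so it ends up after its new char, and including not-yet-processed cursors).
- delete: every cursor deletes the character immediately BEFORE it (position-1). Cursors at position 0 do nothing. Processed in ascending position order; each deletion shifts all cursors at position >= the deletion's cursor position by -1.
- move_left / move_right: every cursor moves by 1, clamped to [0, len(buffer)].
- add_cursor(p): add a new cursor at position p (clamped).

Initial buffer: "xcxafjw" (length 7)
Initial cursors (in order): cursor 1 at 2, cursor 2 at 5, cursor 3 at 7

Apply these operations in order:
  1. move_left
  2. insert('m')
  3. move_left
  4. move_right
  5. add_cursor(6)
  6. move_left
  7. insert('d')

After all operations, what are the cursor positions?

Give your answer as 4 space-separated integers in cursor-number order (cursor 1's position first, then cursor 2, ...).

Answer: 2 8 12 8

Derivation:
After op 1 (move_left): buffer="xcxafjw" (len 7), cursors c1@1 c2@4 c3@6, authorship .......
After op 2 (insert('m')): buffer="xmcxamfjmw" (len 10), cursors c1@2 c2@6 c3@9, authorship .1...2..3.
After op 3 (move_left): buffer="xmcxamfjmw" (len 10), cursors c1@1 c2@5 c3@8, authorship .1...2..3.
After op 4 (move_right): buffer="xmcxamfjmw" (len 10), cursors c1@2 c2@6 c3@9, authorship .1...2..3.
After op 5 (add_cursor(6)): buffer="xmcxamfjmw" (len 10), cursors c1@2 c2@6 c4@6 c3@9, authorship .1...2..3.
After op 6 (move_left): buffer="xmcxamfjmw" (len 10), cursors c1@1 c2@5 c4@5 c3@8, authorship .1...2..3.
After op 7 (insert('d')): buffer="xdmcxaddmfjdmw" (len 14), cursors c1@2 c2@8 c4@8 c3@12, authorship .11...242..33.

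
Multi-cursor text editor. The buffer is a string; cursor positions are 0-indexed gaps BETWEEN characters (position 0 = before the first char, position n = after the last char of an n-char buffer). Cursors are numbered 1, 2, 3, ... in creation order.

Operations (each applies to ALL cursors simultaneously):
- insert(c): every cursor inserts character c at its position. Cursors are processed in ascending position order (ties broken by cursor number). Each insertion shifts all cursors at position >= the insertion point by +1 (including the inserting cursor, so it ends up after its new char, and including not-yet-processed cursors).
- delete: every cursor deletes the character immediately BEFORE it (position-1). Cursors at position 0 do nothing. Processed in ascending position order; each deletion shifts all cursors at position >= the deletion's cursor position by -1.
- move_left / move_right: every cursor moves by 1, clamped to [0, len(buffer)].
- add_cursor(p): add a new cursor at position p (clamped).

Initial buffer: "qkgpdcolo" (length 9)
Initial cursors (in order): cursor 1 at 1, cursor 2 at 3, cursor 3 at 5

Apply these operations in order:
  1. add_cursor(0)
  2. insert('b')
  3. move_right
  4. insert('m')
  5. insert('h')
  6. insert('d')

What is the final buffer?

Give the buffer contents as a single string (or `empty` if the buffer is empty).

Answer: bqmhdbkmhdgbpmhddbcmhdolo

Derivation:
After op 1 (add_cursor(0)): buffer="qkgpdcolo" (len 9), cursors c4@0 c1@1 c2@3 c3@5, authorship .........
After op 2 (insert('b')): buffer="bqbkgbpdbcolo" (len 13), cursors c4@1 c1@3 c2@6 c3@9, authorship 4.1..2..3....
After op 3 (move_right): buffer="bqbkgbpdbcolo" (len 13), cursors c4@2 c1@4 c2@7 c3@10, authorship 4.1..2..3....
After op 4 (insert('m')): buffer="bqmbkmgbpmdbcmolo" (len 17), cursors c4@3 c1@6 c2@10 c3@14, authorship 4.41.1.2.2.3.3...
After op 5 (insert('h')): buffer="bqmhbkmhgbpmhdbcmholo" (len 21), cursors c4@4 c1@8 c2@13 c3@18, authorship 4.441.11.2.22.3.33...
After op 6 (insert('d')): buffer="bqmhdbkmhdgbpmhddbcmhdolo" (len 25), cursors c4@5 c1@10 c2@16 c3@22, authorship 4.4441.111.2.222.3.333...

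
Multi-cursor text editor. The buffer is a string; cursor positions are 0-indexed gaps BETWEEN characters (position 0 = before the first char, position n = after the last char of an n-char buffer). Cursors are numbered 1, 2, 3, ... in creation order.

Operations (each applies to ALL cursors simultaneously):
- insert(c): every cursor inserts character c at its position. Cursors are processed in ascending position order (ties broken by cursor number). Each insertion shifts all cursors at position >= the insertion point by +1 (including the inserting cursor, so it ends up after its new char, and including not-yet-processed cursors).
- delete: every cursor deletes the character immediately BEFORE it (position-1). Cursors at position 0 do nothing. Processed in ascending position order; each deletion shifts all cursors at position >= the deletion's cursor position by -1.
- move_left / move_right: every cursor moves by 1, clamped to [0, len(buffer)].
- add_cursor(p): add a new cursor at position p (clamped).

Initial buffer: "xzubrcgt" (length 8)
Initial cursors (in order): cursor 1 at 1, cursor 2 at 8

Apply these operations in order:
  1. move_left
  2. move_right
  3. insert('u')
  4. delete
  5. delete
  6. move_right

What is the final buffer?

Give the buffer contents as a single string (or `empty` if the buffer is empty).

After op 1 (move_left): buffer="xzubrcgt" (len 8), cursors c1@0 c2@7, authorship ........
After op 2 (move_right): buffer="xzubrcgt" (len 8), cursors c1@1 c2@8, authorship ........
After op 3 (insert('u')): buffer="xuzubrcgtu" (len 10), cursors c1@2 c2@10, authorship .1.......2
After op 4 (delete): buffer="xzubrcgt" (len 8), cursors c1@1 c2@8, authorship ........
After op 5 (delete): buffer="zubrcg" (len 6), cursors c1@0 c2@6, authorship ......
After op 6 (move_right): buffer="zubrcg" (len 6), cursors c1@1 c2@6, authorship ......

Answer: zubrcg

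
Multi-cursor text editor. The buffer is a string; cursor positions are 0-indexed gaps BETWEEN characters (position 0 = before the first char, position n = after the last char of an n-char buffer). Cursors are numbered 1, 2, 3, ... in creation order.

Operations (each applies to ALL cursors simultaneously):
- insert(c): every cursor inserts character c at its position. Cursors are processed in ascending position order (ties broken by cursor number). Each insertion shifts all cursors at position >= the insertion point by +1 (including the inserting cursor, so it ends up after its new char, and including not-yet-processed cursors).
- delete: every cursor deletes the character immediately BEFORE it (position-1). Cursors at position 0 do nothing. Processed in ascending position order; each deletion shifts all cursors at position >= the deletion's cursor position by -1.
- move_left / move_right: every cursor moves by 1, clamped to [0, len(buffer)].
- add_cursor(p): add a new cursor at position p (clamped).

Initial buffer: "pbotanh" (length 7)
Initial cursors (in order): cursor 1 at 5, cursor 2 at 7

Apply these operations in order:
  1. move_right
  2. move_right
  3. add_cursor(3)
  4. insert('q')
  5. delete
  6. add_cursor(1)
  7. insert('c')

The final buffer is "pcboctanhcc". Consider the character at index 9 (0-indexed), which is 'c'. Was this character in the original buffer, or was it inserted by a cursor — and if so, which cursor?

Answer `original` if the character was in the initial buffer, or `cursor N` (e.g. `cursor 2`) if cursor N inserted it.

After op 1 (move_right): buffer="pbotanh" (len 7), cursors c1@6 c2@7, authorship .......
After op 2 (move_right): buffer="pbotanh" (len 7), cursors c1@7 c2@7, authorship .......
After op 3 (add_cursor(3)): buffer="pbotanh" (len 7), cursors c3@3 c1@7 c2@7, authorship .......
After op 4 (insert('q')): buffer="pboqtanhqq" (len 10), cursors c3@4 c1@10 c2@10, authorship ...3....12
After op 5 (delete): buffer="pbotanh" (len 7), cursors c3@3 c1@7 c2@7, authorship .......
After op 6 (add_cursor(1)): buffer="pbotanh" (len 7), cursors c4@1 c3@3 c1@7 c2@7, authorship .......
After op 7 (insert('c')): buffer="pcboctanhcc" (len 11), cursors c4@2 c3@5 c1@11 c2@11, authorship .4..3....12
Authorship (.=original, N=cursor N): . 4 . . 3 . . . . 1 2
Index 9: author = 1

Answer: cursor 1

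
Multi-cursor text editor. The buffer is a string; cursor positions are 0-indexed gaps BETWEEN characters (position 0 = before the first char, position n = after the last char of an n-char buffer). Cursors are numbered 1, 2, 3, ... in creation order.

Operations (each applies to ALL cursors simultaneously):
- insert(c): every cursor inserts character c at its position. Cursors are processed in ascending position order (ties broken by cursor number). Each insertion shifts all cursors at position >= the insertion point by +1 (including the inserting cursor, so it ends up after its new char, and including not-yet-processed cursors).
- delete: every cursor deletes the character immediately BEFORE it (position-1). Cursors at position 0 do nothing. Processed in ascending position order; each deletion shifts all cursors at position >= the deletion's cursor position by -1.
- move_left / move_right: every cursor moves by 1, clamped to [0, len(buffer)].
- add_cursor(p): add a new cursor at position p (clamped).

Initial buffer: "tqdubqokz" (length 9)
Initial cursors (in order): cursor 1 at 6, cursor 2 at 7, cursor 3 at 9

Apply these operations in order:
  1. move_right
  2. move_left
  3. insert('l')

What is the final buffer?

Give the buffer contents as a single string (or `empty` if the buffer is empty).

After op 1 (move_right): buffer="tqdubqokz" (len 9), cursors c1@7 c2@8 c3@9, authorship .........
After op 2 (move_left): buffer="tqdubqokz" (len 9), cursors c1@6 c2@7 c3@8, authorship .........
After op 3 (insert('l')): buffer="tqdubqlolklz" (len 12), cursors c1@7 c2@9 c3@11, authorship ......1.2.3.

Answer: tqdubqlolklz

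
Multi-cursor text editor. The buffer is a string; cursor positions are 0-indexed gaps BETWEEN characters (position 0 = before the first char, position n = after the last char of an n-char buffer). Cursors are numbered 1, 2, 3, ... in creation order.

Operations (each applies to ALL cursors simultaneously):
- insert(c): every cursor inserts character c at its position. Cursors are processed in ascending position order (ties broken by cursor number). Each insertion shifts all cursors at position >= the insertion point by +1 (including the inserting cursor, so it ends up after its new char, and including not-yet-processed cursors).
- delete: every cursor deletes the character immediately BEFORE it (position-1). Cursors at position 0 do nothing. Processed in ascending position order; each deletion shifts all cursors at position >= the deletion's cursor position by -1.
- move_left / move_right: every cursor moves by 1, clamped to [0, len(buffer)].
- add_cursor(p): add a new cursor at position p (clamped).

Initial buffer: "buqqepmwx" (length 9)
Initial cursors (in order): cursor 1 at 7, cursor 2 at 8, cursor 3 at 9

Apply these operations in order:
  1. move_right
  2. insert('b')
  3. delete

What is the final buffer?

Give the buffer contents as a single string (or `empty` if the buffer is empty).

Answer: buqqepmwx

Derivation:
After op 1 (move_right): buffer="buqqepmwx" (len 9), cursors c1@8 c2@9 c3@9, authorship .........
After op 2 (insert('b')): buffer="buqqepmwbxbb" (len 12), cursors c1@9 c2@12 c3@12, authorship ........1.23
After op 3 (delete): buffer="buqqepmwx" (len 9), cursors c1@8 c2@9 c3@9, authorship .........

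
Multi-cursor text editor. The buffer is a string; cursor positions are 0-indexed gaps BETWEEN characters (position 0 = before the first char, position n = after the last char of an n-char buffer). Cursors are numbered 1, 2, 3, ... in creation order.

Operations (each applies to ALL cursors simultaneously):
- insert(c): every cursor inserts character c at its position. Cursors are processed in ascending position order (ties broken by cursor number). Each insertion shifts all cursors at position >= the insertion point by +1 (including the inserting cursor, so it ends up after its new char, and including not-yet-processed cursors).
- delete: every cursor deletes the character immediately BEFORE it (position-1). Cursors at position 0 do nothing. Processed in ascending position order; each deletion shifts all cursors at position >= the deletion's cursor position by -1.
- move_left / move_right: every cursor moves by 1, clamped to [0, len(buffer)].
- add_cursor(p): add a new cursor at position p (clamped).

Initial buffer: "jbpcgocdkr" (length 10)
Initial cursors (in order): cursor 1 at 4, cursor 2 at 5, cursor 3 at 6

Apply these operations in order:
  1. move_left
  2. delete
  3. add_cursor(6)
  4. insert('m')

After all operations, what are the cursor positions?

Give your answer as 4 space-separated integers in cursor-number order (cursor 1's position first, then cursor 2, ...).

Answer: 5 5 5 10

Derivation:
After op 1 (move_left): buffer="jbpcgocdkr" (len 10), cursors c1@3 c2@4 c3@5, authorship ..........
After op 2 (delete): buffer="jbocdkr" (len 7), cursors c1@2 c2@2 c3@2, authorship .......
After op 3 (add_cursor(6)): buffer="jbocdkr" (len 7), cursors c1@2 c2@2 c3@2 c4@6, authorship .......
After op 4 (insert('m')): buffer="jbmmmocdkmr" (len 11), cursors c1@5 c2@5 c3@5 c4@10, authorship ..123....4.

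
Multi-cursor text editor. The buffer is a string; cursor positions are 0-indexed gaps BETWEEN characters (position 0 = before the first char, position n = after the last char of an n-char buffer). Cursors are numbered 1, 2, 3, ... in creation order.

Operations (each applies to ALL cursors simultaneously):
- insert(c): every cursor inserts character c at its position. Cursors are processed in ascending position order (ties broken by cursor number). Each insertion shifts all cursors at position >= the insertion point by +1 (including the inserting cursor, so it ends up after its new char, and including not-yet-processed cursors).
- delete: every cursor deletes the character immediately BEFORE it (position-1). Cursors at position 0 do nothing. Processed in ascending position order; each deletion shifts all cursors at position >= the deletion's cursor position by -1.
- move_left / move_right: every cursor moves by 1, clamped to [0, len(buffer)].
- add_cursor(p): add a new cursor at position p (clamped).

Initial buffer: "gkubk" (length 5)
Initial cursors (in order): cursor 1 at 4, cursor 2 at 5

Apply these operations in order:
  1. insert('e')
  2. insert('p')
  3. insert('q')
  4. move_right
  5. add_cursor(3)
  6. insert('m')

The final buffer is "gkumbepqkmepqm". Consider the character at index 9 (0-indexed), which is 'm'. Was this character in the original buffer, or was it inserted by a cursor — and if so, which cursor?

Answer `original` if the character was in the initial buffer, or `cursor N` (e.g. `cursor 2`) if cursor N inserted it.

Answer: cursor 1

Derivation:
After op 1 (insert('e')): buffer="gkubeke" (len 7), cursors c1@5 c2@7, authorship ....1.2
After op 2 (insert('p')): buffer="gkubepkep" (len 9), cursors c1@6 c2@9, authorship ....11.22
After op 3 (insert('q')): buffer="gkubepqkepq" (len 11), cursors c1@7 c2@11, authorship ....111.222
After op 4 (move_right): buffer="gkubepqkepq" (len 11), cursors c1@8 c2@11, authorship ....111.222
After op 5 (add_cursor(3)): buffer="gkubepqkepq" (len 11), cursors c3@3 c1@8 c2@11, authorship ....111.222
After op 6 (insert('m')): buffer="gkumbepqkmepqm" (len 14), cursors c3@4 c1@10 c2@14, authorship ...3.111.12222
Authorship (.=original, N=cursor N): . . . 3 . 1 1 1 . 1 2 2 2 2
Index 9: author = 1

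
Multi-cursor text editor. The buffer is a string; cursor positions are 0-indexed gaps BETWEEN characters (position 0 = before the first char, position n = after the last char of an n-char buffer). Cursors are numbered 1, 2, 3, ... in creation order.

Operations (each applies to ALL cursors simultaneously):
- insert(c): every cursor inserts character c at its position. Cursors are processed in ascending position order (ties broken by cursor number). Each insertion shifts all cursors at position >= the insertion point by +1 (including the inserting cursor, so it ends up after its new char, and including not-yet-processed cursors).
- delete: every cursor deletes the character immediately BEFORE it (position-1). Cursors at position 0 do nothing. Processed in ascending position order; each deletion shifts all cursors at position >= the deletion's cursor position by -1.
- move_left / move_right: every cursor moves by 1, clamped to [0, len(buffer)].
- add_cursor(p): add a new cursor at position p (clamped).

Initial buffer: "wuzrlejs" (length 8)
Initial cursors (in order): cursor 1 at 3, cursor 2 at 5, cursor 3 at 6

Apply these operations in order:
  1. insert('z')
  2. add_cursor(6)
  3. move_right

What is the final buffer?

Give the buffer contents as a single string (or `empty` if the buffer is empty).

After op 1 (insert('z')): buffer="wuzzrlzezjs" (len 11), cursors c1@4 c2@7 c3@9, authorship ...1..2.3..
After op 2 (add_cursor(6)): buffer="wuzzrlzezjs" (len 11), cursors c1@4 c4@6 c2@7 c3@9, authorship ...1..2.3..
After op 3 (move_right): buffer="wuzzrlzezjs" (len 11), cursors c1@5 c4@7 c2@8 c3@10, authorship ...1..2.3..

Answer: wuzzrlzezjs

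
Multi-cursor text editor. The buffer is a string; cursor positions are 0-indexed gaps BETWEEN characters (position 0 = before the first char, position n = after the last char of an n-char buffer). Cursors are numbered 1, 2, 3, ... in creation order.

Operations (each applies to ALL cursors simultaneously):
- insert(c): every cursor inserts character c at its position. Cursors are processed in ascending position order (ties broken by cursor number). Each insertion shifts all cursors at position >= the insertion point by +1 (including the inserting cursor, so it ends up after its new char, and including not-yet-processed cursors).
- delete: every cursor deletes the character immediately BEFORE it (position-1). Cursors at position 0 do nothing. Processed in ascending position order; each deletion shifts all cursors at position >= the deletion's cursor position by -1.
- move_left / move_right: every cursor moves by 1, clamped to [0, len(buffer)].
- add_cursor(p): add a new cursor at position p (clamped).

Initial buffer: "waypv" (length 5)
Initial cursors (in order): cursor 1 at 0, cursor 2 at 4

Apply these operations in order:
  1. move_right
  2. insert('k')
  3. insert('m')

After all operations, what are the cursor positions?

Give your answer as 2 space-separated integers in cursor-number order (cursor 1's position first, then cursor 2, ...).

Answer: 3 9

Derivation:
After op 1 (move_right): buffer="waypv" (len 5), cursors c1@1 c2@5, authorship .....
After op 2 (insert('k')): buffer="wkaypvk" (len 7), cursors c1@2 c2@7, authorship .1....2
After op 3 (insert('m')): buffer="wkmaypvkm" (len 9), cursors c1@3 c2@9, authorship .11....22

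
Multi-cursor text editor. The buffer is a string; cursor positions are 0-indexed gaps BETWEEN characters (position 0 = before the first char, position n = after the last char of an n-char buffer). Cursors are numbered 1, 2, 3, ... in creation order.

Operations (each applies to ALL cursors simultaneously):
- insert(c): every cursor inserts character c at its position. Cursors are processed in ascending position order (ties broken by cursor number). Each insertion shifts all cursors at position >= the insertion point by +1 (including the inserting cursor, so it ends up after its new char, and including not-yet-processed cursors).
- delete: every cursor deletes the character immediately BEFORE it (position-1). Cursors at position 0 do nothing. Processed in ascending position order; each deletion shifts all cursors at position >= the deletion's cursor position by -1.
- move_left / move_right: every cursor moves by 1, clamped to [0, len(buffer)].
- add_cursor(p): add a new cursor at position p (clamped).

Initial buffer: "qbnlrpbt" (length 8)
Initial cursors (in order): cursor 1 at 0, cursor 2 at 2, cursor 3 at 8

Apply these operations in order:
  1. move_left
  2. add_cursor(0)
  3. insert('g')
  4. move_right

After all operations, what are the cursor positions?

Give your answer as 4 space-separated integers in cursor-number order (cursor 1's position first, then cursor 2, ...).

After op 1 (move_left): buffer="qbnlrpbt" (len 8), cursors c1@0 c2@1 c3@7, authorship ........
After op 2 (add_cursor(0)): buffer="qbnlrpbt" (len 8), cursors c1@0 c4@0 c2@1 c3@7, authorship ........
After op 3 (insert('g')): buffer="ggqgbnlrpbgt" (len 12), cursors c1@2 c4@2 c2@4 c3@11, authorship 14.2......3.
After op 4 (move_right): buffer="ggqgbnlrpbgt" (len 12), cursors c1@3 c4@3 c2@5 c3@12, authorship 14.2......3.

Answer: 3 5 12 3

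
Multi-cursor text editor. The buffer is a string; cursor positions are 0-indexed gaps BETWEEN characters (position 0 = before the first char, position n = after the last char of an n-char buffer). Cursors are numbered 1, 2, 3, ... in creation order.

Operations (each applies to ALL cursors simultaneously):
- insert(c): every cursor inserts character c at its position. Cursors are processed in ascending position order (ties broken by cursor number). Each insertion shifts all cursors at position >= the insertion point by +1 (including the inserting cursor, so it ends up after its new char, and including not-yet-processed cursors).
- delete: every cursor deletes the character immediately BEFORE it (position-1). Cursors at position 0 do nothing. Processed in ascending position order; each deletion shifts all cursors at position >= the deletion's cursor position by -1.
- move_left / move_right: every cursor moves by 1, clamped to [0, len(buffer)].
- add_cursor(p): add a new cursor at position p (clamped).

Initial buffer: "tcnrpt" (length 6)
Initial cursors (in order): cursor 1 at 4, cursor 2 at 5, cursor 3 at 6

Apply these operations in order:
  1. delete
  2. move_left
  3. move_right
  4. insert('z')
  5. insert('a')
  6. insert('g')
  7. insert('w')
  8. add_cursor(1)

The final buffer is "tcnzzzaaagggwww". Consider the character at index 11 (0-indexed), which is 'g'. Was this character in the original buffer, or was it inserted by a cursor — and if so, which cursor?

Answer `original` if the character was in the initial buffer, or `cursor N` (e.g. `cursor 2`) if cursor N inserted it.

Answer: cursor 3

Derivation:
After op 1 (delete): buffer="tcn" (len 3), cursors c1@3 c2@3 c3@3, authorship ...
After op 2 (move_left): buffer="tcn" (len 3), cursors c1@2 c2@2 c3@2, authorship ...
After op 3 (move_right): buffer="tcn" (len 3), cursors c1@3 c2@3 c3@3, authorship ...
After op 4 (insert('z')): buffer="tcnzzz" (len 6), cursors c1@6 c2@6 c3@6, authorship ...123
After op 5 (insert('a')): buffer="tcnzzzaaa" (len 9), cursors c1@9 c2@9 c3@9, authorship ...123123
After op 6 (insert('g')): buffer="tcnzzzaaaggg" (len 12), cursors c1@12 c2@12 c3@12, authorship ...123123123
After op 7 (insert('w')): buffer="tcnzzzaaagggwww" (len 15), cursors c1@15 c2@15 c3@15, authorship ...123123123123
After op 8 (add_cursor(1)): buffer="tcnzzzaaagggwww" (len 15), cursors c4@1 c1@15 c2@15 c3@15, authorship ...123123123123
Authorship (.=original, N=cursor N): . . . 1 2 3 1 2 3 1 2 3 1 2 3
Index 11: author = 3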